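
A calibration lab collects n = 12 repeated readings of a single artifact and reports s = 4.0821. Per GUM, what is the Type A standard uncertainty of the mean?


u_A = s / sqrt(n)
u_A = 4.0821 / sqrt(12)
u_A = 4.0821 / 3.4641016
u_A = 1.1784

1.1784


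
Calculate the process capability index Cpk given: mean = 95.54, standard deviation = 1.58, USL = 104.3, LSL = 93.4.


Cpu = (USL - mean) / (3*sigma) = (104.3 - 95.54) / (3*1.58) = 1.8481
Cpl = (mean - LSL) / (3*sigma) = (95.54 - 93.4) / (3*1.58) = 0.4515
Cpk = min(Cpu, Cpl) = 0.4515

0.4515


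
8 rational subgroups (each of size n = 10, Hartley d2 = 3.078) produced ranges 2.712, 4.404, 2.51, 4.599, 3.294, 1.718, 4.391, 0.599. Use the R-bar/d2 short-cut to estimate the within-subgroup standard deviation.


R_bar = (2.712 + 4.404 + 2.51 + 4.599 + 3.294 + 1.718 + 4.391 + 0.599) / 8
R_bar = 24.227 / 8 = 3.028375
sigma_hat = R_bar / d2 = 3.028375 / 3.078 = 0.9839

0.9839


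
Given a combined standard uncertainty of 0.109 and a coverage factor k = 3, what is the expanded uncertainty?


U = k * uc
U = 3 * 0.109
U = 0.3270

0.3270


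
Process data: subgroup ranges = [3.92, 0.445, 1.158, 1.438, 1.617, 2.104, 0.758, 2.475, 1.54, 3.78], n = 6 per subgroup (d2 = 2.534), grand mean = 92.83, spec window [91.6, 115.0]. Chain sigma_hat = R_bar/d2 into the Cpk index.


R_bar = (3.92 + 0.445 + 1.158 + 1.438 + 1.617 + 2.104 + 0.758 + 2.475 + 1.54 + 3.78) / 10 = 1.9235
sigma = R_bar / d2 = 1.9235 / 2.534 = 0.75907656
Cp = (USL - LSL)/(6*sigma) = (115.0 - 91.6)/(6*0.75907656) = 5.1378
Cpu = (115.0 - 92.83)/(3*0.75907656) = 9.7355
Cpl = (92.83 - 91.6)/(3*0.75907656) = 0.5401
Cpk = min(Cpu, Cpl) = 0.5401

0.5401


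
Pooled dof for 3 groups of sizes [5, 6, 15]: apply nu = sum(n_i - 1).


nu = sum_i (n_i - 1)
nu = ((5 - 1) + (6 - 1) + (15 - 1))
nu = 4 + 5 + 14
nu = 23

23


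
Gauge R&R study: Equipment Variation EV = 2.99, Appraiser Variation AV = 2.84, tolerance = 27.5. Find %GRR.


GRR = sqrt(EV^2 + AV^2) = sqrt(2.99^2 + 2.84^2) = 4.1237968
%GRR = GRR / tol * 100 = 4.1237968 / 27.5 * 100
%GRR = 14.9956

14.9956


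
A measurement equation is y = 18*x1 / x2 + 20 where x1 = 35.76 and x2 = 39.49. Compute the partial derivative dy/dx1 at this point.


y = 18*x1 / x2 + 20
dy/dx1 = 18/x2
Evaluate at x2 = 39.49: c1 = 18 / 39.49
c1 = 0.4558

0.4558


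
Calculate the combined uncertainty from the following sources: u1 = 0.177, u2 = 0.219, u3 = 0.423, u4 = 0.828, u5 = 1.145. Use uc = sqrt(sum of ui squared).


uc = sqrt(0.177^2 + 0.219^2 + 0.423^2 + 0.828^2 + 1.145^2)
uc = sqrt(2.254828)
uc = 1.5016

1.5016


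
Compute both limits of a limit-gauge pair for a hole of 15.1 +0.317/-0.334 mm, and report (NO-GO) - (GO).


GO = nominal - lower_tol (smallest hole = maximum material condition)
GO = 15.1 - 0.334 = 14.766
NO-GO = nominal + upper_tol (largest hole = least material condition)
NO-GO = 15.1 + 0.317 = 15.417
spread = NO-GO - GO = 15.417 - 14.766 = 0.6510

0.6510


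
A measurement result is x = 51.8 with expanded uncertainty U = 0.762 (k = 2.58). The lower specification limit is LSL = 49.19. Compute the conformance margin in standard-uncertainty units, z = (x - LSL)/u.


u = U / k = 0.762 / 2.58 = 0.29534884
margin = |LSL - x| = |49.19 - 51.8| = 2.61
z = margin / u = 2.61 / 0.29534884
z = 8.8370

8.8370


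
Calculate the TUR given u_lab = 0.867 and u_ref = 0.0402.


TUR = u_lab / u_ref
= 0.867 / 0.0402
= 21.5672

21.5672


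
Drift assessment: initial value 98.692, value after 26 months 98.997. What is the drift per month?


rate = (v2 - v1) / months
= (98.997 - 98.692) / 26
= 0.3050 / 26
= 0.0117

0.0117


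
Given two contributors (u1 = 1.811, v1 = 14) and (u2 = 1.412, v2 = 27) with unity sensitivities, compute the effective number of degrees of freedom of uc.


uc = sqrt(u1^2 + u2^2) = sqrt(1.811^2 + 1.412^2) = 2.2964026
v_eff = uc^4 / (u1^4/v1 + u2^4/v2)
= 2.2964026^4 / (1.811^4/14 + 1.412^4/27)
= 27.809432 / 0.9155492
v_eff = 30.3746

30.3746


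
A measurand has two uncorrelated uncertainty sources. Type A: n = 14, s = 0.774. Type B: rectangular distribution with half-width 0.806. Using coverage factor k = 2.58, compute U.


u_A = s / sqrt(n) = 0.774 / sqrt(14) = 0.2068602
u_B = half_width / sqrt(3) = 0.806 / sqrt(3) = 0.46534432
uc = sqrt(u_A^2 + u_B^2) = sqrt(0.2068602^2 + 0.46534432^2) = 0.5092509
U = k * uc = 2.58 * 0.5092509
U = 1.3139

1.3139


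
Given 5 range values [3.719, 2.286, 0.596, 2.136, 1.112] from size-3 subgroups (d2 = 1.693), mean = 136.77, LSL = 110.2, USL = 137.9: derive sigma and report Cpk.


R_bar = (3.719 + 2.286 + 0.596 + 2.136 + 1.112) / 5 = 1.9698
sigma = R_bar / d2 = 1.9698 / 1.693 = 1.1634968
Cp = (USL - LSL)/(6*sigma) = (137.9 - 110.2)/(6*1.1634968) = 3.9679
Cpu = (137.9 - 136.77)/(3*1.1634968) = 0.3237
Cpl = (136.77 - 110.2)/(3*1.1634968) = 7.6121
Cpk = min(Cpu, Cpl) = 0.3237

0.3237


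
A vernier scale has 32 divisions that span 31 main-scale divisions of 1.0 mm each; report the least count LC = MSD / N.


LC = MSD / n_div
= 1.0 / 32
= 0.0312

0.0312


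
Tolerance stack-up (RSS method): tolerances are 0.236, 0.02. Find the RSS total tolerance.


RSS = sqrt(0.236^2 + 0.02^2)
= sqrt(0.056096)
= 0.2368

0.2368


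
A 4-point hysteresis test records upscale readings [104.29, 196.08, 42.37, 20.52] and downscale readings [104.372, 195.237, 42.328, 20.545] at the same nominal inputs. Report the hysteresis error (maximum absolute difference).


|104.29 - 104.372| = 0.0820
|196.08 - 195.237| = 0.8430
|42.37 - 42.328| = 0.0420
|20.52 - 20.545| = 0.0250
hysteresis = max(diffs) = 0.8430

0.8430


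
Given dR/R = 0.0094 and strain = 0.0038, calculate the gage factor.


GF = (dR/R) / epsilon
= 0.0094 / 0.0038
= 2.4737

2.4737


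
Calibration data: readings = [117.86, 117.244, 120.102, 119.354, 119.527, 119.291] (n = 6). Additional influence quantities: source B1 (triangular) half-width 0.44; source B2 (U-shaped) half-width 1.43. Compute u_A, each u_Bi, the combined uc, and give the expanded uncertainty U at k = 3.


mean = (117.86 + 117.244 + 120.102 + 119.354 + 119.527 + 119.291) / 6 = 118.8963333
s = sqrt(sum((x - mean)^2)/(n-1)) = 1.0973409
u_A = s / sqrt(n) = 1.0973409 / sqrt(6) = 0.44798755
u_B1 = 0.44 / sqrt(6) = 0.17962925
u_B2 = 1.43 / sqrt(2) = 1.0111627
uc = sqrt(0.44798755^2 + 0.17962925^2 + 1.0111627^2) = 1.1204506
U = k * uc = 3 * 1.1204506
U = 3.3614

3.3614


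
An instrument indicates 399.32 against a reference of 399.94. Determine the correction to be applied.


Correction = standard - reading
= 399.94 - 399.32
= 0.6200

0.6200


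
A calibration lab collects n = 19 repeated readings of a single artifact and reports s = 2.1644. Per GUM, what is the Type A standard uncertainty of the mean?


u_A = s / sqrt(n)
u_A = 2.1644 / sqrt(19)
u_A = 2.1644 / 4.3588989
u_A = 0.4965

0.4965


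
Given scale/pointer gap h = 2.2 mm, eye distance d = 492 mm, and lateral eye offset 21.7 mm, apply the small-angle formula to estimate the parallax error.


error = h * offset / d
= 2.2 * 21.7 / 492
= 0.0970

0.0970


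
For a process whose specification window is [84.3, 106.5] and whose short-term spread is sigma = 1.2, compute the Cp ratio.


Cp = (USL - LSL) / (6 * sigma)
= (106.5 - 84.3) / (6 * 1.2)
= 22.2000 / 7.2000
= 3.0833

3.0833


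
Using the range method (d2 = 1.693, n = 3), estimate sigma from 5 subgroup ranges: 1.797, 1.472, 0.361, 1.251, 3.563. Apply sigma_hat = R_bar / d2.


R_bar = (1.797 + 1.472 + 0.361 + 1.251 + 3.563) / 5
R_bar = 8.444 / 5 = 1.6888
sigma_hat = R_bar / d2 = 1.6888 / 1.693 = 0.9975

0.9975


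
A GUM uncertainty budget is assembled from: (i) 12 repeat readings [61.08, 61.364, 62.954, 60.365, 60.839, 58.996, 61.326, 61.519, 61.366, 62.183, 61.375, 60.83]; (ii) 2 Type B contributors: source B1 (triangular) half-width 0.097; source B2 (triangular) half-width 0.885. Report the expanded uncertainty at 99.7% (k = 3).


mean = (61.08 + 61.364 + 62.954 + 60.365 + 60.839 + 58.996 + 61.326 + 61.519 + 61.366 + 62.183 + 61.375 + 60.83) / 12 = 61.18308333
s = sqrt(sum((x - mean)^2)/(n-1)) = 0.95719984
u_A = s / sqrt(n) = 0.95719984 / sqrt(12) = 0.27631979
u_B1 = 0.097 / sqrt(6) = 0.039600084
u_B2 = 0.885 / sqrt(6) = 0.36129974
uc = sqrt(0.27631979^2 + 0.039600084^2 + 0.36129974^2) = 0.45657233
U = k * uc = 3 * 0.45657233
U = 1.3697

1.3697


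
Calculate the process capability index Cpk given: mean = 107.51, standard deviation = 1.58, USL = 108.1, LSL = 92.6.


Cpu = (USL - mean) / (3*sigma) = (108.1 - 107.51) / (3*1.58) = 0.1245
Cpl = (mean - LSL) / (3*sigma) = (107.51 - 92.6) / (3*1.58) = 3.1456
Cpk = min(Cpu, Cpl) = 0.1245

0.1245


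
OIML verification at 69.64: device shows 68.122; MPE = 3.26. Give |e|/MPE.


e = indication - reference = 68.122 - 69.64 = -1.5180
|e| = 1.5180
ratio = |e| / MPE = 1.5180 / 3.26
ratio = 0.4656

0.4656


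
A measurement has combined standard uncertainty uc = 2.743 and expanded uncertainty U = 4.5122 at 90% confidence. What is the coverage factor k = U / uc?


k = U / uc
k = 4.5122 / 2.743
k = 1.645

1.645


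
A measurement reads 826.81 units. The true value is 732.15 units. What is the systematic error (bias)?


Systematic error = measured - true
= 826.81 - 732.15
= 94.6600

94.6600


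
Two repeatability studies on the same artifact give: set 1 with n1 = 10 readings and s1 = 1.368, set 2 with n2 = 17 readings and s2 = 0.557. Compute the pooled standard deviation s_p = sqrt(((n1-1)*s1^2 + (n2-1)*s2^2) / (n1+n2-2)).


s_p = sqrt(((n1-1)*s1^2 + (n2-1)*s2^2) / (n1+n2-2))
numerator = (10-1)*1.368^2 + (17-1)*0.557^2 = 16.842816 + 4.963984 = 21.8068
denominator = 10 + 17 - 2 = 25
s_p^2 = 21.8068 / 25 = 0.872272
s_p = sqrt(0.872272) = 0.9340

0.9340


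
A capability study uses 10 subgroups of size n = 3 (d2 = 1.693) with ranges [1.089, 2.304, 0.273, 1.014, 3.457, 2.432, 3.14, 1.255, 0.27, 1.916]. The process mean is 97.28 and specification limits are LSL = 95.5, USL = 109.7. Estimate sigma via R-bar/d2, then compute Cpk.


R_bar = (1.089 + 2.304 + 0.273 + 1.014 + 3.457 + 2.432 + 3.14 + 1.255 + 0.27 + 1.916) / 10 = 1.715
sigma = R_bar / d2 = 1.715 / 1.693 = 1.0129947
Cp = (USL - LSL)/(6*sigma) = (109.7 - 95.5)/(6*1.0129947) = 2.3363
Cpu = (109.7 - 97.28)/(3*1.0129947) = 4.0869
Cpl = (97.28 - 95.5)/(3*1.0129947) = 0.5857
Cpk = min(Cpu, Cpl) = 0.5857

0.5857


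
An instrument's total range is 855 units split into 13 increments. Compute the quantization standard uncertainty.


resolution = range / divisions
resolution = 855 / 13 = 65.769231
u_res = resolution / (2*sqrt(3))
u_res = 65.769231 / 3.4641016
u_res = 18.9859

18.9859


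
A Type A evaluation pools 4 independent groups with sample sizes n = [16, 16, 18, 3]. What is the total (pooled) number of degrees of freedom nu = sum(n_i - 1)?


nu = sum_i (n_i - 1)
nu = ((16 - 1) + (16 - 1) + (18 - 1) + (3 - 1))
nu = 15 + 15 + 17 + 2
nu = 49

49


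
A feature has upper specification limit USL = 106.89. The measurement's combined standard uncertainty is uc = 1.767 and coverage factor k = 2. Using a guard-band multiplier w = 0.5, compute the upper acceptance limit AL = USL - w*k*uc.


U = k * uc = 2 * 1.767 = 3.534
guard band g = w * U = 0.5 * 3.534 = 1.767
AL = USL - g = 106.89 - 1.767
AL = 105.1230

105.1230


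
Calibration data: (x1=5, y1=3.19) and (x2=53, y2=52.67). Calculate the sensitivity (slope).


slope = (y2 - y1) / (x2 - x1)
= (52.67 - 3.19) / (53 - 5)
= 49.4800 / 48
= 1.0308

1.0308


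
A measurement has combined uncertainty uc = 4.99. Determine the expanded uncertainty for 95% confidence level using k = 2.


U = k * uc
U = 2 * 4.99
U = 9.9800

9.9800


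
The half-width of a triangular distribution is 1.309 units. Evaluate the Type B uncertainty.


u_B = half_width / sqrt(6)
u_B = 1.309 / 2.4494897
u_B = 0.5344

0.5344


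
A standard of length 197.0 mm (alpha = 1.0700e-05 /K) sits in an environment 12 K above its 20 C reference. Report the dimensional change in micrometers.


dL = L * alpha * dT
= 197.0 * 1.0700e-05 * 12
= 0.0252948 mm
dL_um = 0.0252948 * 1000 = 25.2948 um

25.2948


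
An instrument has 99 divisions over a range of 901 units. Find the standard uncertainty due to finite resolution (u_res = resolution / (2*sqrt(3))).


resolution = range / divisions
resolution = 901 / 99 = 9.1010101
u_res = resolution / (2*sqrt(3))
u_res = 9.1010101 / 3.4641016
u_res = 2.6272

2.6272


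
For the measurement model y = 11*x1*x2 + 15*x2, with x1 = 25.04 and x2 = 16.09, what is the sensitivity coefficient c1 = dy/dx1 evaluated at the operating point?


y = 11*x1*x2 + 15*x2
dy/dx1 = 11*x2
Evaluate at x2 = 16.09: c1 = 11 * 16.09
c1 = 176.9900

176.9900


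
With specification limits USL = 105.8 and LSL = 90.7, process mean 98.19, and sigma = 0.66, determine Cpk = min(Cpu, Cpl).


Cpu = (USL - mean) / (3*sigma) = (105.8 - 98.19) / (3*0.66) = 3.8434
Cpl = (mean - LSL) / (3*sigma) = (98.19 - 90.7) / (3*0.66) = 3.7828
Cpk = min(Cpu, Cpl) = 3.7828

3.7828


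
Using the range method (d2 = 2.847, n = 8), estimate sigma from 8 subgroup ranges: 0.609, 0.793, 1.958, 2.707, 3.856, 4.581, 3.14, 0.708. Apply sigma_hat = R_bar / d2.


R_bar = (0.609 + 0.793 + 1.958 + 2.707 + 3.856 + 4.581 + 3.14 + 0.708) / 8
R_bar = 18.352 / 8 = 2.294
sigma_hat = R_bar / d2 = 2.294 / 2.847 = 0.8058

0.8058


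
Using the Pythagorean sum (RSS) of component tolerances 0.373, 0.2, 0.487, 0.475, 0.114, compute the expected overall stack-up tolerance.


RSS = sqrt(0.373^2 + 0.2^2 + 0.487^2 + 0.475^2 + 0.114^2)
= sqrt(0.654919)
= 0.8093

0.8093


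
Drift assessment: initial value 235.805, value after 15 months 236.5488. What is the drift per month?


rate = (v2 - v1) / months
= (236.5488 - 235.805) / 15
= 0.7438 / 15
= 0.0496

0.0496


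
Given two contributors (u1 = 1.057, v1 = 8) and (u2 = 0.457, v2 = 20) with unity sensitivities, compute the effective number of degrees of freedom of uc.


uc = sqrt(u1^2 + u2^2) = sqrt(1.057^2 + 0.457^2) = 1.1515633
v_eff = uc^4 / (u1^4/v1 + u2^4/v2)
= 1.1515633^4 / (1.057^4/8 + 0.457^4/20)
= 1.758536 / 0.15821156
v_eff = 11.1151

11.1151


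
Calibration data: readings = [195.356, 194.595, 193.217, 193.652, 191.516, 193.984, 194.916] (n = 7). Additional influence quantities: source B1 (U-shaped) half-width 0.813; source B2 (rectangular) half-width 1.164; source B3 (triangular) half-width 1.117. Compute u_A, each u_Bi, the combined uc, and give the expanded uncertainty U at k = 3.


mean = (195.356 + 194.595 + 193.217 + 193.652 + 191.516 + 193.984 + 194.916) / 7 = 193.8908571
s = sqrt(sum((x - mean)^2)/(n-1)) = 1.2814794
u_A = s / sqrt(n) = 1.2814794 / sqrt(7) = 0.48435369
u_B1 = 0.813 / sqrt(2) = 0.57487781
u_B2 = 1.164 / sqrt(3) = 0.67203571
u_B3 = 1.117 / sqrt(6) = 0.45601334
uc = sqrt(0.48435369^2 + 0.57487781^2 + 0.67203571^2 + 0.45601334^2) = 1.106645
U = k * uc = 3 * 1.106645
U = 3.3199

3.3199


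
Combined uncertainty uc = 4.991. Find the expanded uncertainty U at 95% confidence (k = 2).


U = k * uc
U = 2 * 4.991
U = 9.9820

9.9820


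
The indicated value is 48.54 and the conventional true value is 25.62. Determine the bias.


Systematic error = measured - true
= 48.54 - 25.62
= 22.9200

22.9200


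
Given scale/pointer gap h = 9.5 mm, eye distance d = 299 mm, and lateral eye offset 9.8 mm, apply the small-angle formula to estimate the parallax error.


error = h * offset / d
= 9.5 * 9.8 / 299
= 0.3114

0.3114


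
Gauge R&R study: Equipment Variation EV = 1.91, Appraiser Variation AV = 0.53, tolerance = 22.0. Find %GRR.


GRR = sqrt(EV^2 + AV^2) = sqrt(1.91^2 + 0.53^2) = 1.9821705
%GRR = GRR / tol * 100 = 1.9821705 / 22.0 * 100
%GRR = 9.0099

9.0099


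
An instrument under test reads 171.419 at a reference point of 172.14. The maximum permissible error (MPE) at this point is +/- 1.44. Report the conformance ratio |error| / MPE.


e = indication - reference = 171.419 - 172.14 = -0.7210
|e| = 0.7210
ratio = |e| / MPE = 0.7210 / 1.44
ratio = 0.5007

0.5007


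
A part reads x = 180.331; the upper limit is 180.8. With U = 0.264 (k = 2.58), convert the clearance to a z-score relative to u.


u = U / k = 0.264 / 2.58 = 0.10232558
margin = |USL - x| = |180.8 - 180.331| = 0.469
z = margin / u = 0.469 / 0.10232558
z = 4.5834

4.5834


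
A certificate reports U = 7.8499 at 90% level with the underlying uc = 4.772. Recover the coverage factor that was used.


k = U / uc
k = 7.8499 / 4.772
k = 1.645

1.645


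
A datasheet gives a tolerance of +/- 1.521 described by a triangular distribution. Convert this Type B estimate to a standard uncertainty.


u_B = half_width / sqrt(6)
u_B = 1.521 / 2.4494897
u_B = 0.6209

0.6209


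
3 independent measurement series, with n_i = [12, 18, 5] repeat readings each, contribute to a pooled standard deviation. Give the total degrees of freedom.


nu = sum_i (n_i - 1)
nu = ((12 - 1) + (18 - 1) + (5 - 1))
nu = 11 + 17 + 4
nu = 32

32


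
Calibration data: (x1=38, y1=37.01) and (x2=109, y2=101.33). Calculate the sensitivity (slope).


slope = (y2 - y1) / (x2 - x1)
= (101.33 - 37.01) / (109 - 38)
= 64.3200 / 71
= 0.9059

0.9059


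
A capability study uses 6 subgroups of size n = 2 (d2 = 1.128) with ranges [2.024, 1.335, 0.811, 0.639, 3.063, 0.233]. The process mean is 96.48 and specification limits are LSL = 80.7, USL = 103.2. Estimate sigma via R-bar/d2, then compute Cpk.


R_bar = (2.024 + 1.335 + 0.811 + 0.639 + 3.063 + 0.233) / 6 = 1.3508333
sigma = R_bar / d2 = 1.3508333 / 1.128 = 1.1975473
Cp = (USL - LSL)/(6*sigma) = (103.2 - 80.7)/(6*1.1975473) = 3.1314
Cpu = (103.2 - 96.48)/(3*1.1975473) = 1.8705
Cpl = (96.48 - 80.7)/(3*1.1975473) = 4.3923
Cpk = min(Cpu, Cpl) = 1.8705

1.8705


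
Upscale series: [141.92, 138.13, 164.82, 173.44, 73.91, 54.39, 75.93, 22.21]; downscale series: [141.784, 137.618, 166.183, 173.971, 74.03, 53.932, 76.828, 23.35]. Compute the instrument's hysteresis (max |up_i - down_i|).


|141.92 - 141.784| = 0.1360
|138.13 - 137.618| = 0.5120
|164.82 - 166.183| = 1.3630
|173.44 - 173.971| = 0.5310
|73.91 - 74.03| = 0.1200
|54.39 - 53.932| = 0.4580
|75.93 - 76.828| = 0.8980
|22.21 - 23.35| = 1.1400
hysteresis = max(diffs) = 1.3630

1.3630


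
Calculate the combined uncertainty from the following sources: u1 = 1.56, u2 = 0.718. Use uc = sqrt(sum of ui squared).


uc = sqrt(1.56^2 + 0.718^2)
uc = sqrt(2.949124)
uc = 1.7173

1.7173


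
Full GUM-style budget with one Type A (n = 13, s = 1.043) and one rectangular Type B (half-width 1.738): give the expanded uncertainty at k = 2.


u_A = s / sqrt(n) = 1.043 / sqrt(13) = 0.28927615
u_B = half_width / sqrt(3) = 1.738 / sqrt(3) = 1.0034348
uc = sqrt(u_A^2 + u_B^2) = sqrt(0.28927615^2 + 1.0034348^2) = 1.0442998
U = k * uc = 2 * 1.0442998
U = 2.0886

2.0886


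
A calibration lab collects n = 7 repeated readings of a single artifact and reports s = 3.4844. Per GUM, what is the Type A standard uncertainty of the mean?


u_A = s / sqrt(n)
u_A = 3.4844 / sqrt(7)
u_A = 3.4844 / 2.6457513
u_A = 1.3170

1.3170


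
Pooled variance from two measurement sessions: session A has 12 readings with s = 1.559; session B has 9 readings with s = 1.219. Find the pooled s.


s_p = sqrt(((n1-1)*s1^2 + (n2-1)*s2^2) / (n1+n2-2))
numerator = (12-1)*1.559^2 + (9-1)*1.219^2 = 26.735291 + 11.887688 = 38.622979
denominator = 12 + 9 - 2 = 19
s_p^2 = 38.622979 / 19 = 2.0327884
s_p = sqrt(2.0327884) = 1.4258

1.4258


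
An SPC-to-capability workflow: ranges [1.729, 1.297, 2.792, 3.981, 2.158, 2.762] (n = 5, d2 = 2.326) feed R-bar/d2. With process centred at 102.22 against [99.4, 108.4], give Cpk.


R_bar = (1.729 + 1.297 + 2.792 + 3.981 + 2.158 + 2.762) / 6 = 2.4531667
sigma = R_bar / d2 = 2.4531667 / 2.326 = 1.0546718
Cp = (USL - LSL)/(6*sigma) = (108.4 - 99.4)/(6*1.0546718) = 1.4222
Cpu = (108.4 - 102.22)/(3*1.0546718) = 1.9532
Cpl = (102.22 - 99.4)/(3*1.0546718) = 0.8913
Cpk = min(Cpu, Cpl) = 0.8913

0.8913


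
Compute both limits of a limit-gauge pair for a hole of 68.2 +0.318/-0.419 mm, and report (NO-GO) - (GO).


GO = nominal - lower_tol (smallest hole = maximum material condition)
GO = 68.2 - 0.419 = 67.781
NO-GO = nominal + upper_tol (largest hole = least material condition)
NO-GO = 68.2 + 0.318 = 68.518
spread = NO-GO - GO = 68.518 - 67.781 = 0.7370

0.7370


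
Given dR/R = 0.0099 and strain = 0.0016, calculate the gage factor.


GF = (dR/R) / epsilon
= 0.0099 / 0.0016
= 6.1875

6.1875


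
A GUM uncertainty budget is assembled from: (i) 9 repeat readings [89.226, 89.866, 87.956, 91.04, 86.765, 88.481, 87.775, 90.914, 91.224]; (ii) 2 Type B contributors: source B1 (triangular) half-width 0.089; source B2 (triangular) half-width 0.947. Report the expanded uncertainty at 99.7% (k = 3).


mean = (89.226 + 89.866 + 87.956 + 91.04 + 86.765 + 88.481 + 87.775 + 90.914 + 91.224) / 9 = 89.24966667
s = sqrt(sum((x - mean)^2)/(n-1)) = 1.6150213
u_A = s / sqrt(n) = 1.6150213 / sqrt(9) = 0.53834043
u_B1 = 0.089 / sqrt(6) = 0.036334098
u_B2 = 0.947 / sqrt(6) = 0.38661113
uc = sqrt(0.53834043^2 + 0.036334098^2 + 0.38661113^2) = 0.66377613
U = k * uc = 3 * 0.66377613
U = 1.9913

1.9913


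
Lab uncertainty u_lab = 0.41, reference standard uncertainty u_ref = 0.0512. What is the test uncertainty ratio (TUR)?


TUR = u_lab / u_ref
= 0.41 / 0.0512
= 8.0078

8.0078


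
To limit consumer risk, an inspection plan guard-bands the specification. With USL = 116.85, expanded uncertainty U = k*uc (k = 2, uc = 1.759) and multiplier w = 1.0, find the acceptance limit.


U = k * uc = 2 * 1.759 = 3.518
guard band g = w * U = 1.0 * 3.518 = 3.518
AL = USL - g = 116.85 - 3.518
AL = 113.3320

113.3320


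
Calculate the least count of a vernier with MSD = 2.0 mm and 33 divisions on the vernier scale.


LC = MSD / n_div
= 2.0 / 33
= 0.0606

0.0606


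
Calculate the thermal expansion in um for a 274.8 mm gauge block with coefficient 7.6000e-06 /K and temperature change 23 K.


dL = L * alpha * dT
= 274.8 * 7.6000e-06 * 23
= 0.0480350 mm
dL_um = 0.0480350 * 1000 = 48.0350 um

48.0350


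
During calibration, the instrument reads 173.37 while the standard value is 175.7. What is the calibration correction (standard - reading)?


Correction = standard - reading
= 175.7 - 173.37
= 2.3300

2.3300


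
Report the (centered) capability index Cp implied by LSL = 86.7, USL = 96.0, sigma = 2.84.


Cp = (USL - LSL) / (6 * sigma)
= (96.0 - 86.7) / (6 * 2.84)
= 9.3000 / 17.0400
= 0.5458

0.5458


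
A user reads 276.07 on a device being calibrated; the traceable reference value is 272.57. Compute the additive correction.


Correction = standard - reading
= 272.57 - 276.07
= -3.5000

-3.5000


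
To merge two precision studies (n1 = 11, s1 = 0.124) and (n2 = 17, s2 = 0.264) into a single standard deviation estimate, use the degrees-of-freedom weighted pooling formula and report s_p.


s_p = sqrt(((n1-1)*s1^2 + (n2-1)*s2^2) / (n1+n2-2))
numerator = (11-1)*0.124^2 + (17-1)*0.264^2 = 0.15376 + 1.115136 = 1.268896
denominator = 11 + 17 - 2 = 26
s_p^2 = 1.268896 / 26 = 0.048803692
s_p = sqrt(0.048803692) = 0.2209

0.2209


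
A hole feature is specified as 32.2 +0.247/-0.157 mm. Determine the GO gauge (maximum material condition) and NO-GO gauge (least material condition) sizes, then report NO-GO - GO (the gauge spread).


GO = nominal - lower_tol (smallest hole = maximum material condition)
GO = 32.2 - 0.157 = 32.043
NO-GO = nominal + upper_tol (largest hole = least material condition)
NO-GO = 32.2 + 0.247 = 32.447
spread = NO-GO - GO = 32.447 - 32.043 = 0.4040

0.4040


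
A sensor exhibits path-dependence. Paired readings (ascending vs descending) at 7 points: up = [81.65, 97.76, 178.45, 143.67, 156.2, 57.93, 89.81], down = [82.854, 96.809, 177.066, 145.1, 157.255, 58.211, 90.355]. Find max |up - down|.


|81.65 - 82.854| = 1.2040
|97.76 - 96.809| = 0.9510
|178.45 - 177.066| = 1.3840
|143.67 - 145.1| = 1.4300
|156.2 - 157.255| = 1.0550
|57.93 - 58.211| = 0.2810
|89.81 - 90.355| = 0.5450
hysteresis = max(diffs) = 1.4300

1.4300


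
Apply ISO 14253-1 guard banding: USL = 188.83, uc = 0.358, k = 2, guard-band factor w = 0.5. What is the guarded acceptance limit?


U = k * uc = 2 * 0.358 = 0.716
guard band g = w * U = 0.5 * 0.716 = 0.358
AL = USL - g = 188.83 - 0.358
AL = 188.4720

188.4720


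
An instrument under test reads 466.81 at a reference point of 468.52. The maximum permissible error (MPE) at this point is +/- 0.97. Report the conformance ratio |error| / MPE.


e = indication - reference = 466.81 - 468.52 = -1.7100
|e| = 1.7100
ratio = |e| / MPE = 1.7100 / 0.97
ratio = 1.7629

1.7629


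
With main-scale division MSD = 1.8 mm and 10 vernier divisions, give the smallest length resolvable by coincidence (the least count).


LC = MSD / n_div
= 1.8 / 10
= 0.1800

0.1800


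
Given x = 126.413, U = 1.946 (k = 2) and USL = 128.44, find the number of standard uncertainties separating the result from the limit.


u = U / k = 1.946 / 2 = 0.973
margin = |USL - x| = |128.44 - 126.413| = 2.027
z = margin / u = 2.027 / 0.973
z = 2.0832

2.0832


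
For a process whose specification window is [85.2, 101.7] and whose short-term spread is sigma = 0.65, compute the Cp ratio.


Cp = (USL - LSL) / (6 * sigma)
= (101.7 - 85.2) / (6 * 0.65)
= 16.5000 / 3.9000
= 4.2308

4.2308


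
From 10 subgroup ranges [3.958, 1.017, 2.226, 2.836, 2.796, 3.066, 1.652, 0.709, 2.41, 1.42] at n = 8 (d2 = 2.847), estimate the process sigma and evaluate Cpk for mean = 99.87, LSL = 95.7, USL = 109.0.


R_bar = (3.958 + 1.017 + 2.226 + 2.836 + 2.796 + 3.066 + 1.652 + 0.709 + 2.41 + 1.42) / 10 = 2.209
sigma = R_bar / d2 = 2.209 / 2.847 = 0.77590446
Cp = (USL - LSL)/(6*sigma) = (109.0 - 95.7)/(6*0.77590446) = 2.8569
Cpu = (109.0 - 99.87)/(3*0.77590446) = 3.9223
Cpl = (99.87 - 95.7)/(3*0.77590446) = 1.7915
Cpk = min(Cpu, Cpl) = 1.7915

1.7915


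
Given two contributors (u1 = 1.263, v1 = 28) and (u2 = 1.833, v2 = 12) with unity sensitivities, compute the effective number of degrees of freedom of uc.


uc = sqrt(u1^2 + u2^2) = sqrt(1.263^2 + 1.833^2) = 2.225996
v_eff = uc^4 / (u1^4/v1 + u2^4/v2)
= 2.225996^4 / (1.263^4/28 + 1.833^4/12)
= 24.552602 / 1.0316151
v_eff = 23.8002

23.8002


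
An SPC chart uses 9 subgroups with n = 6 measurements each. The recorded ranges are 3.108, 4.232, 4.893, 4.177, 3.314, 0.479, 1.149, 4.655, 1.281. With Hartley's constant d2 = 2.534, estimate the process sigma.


R_bar = (3.108 + 4.232 + 4.893 + 4.177 + 3.314 + 0.479 + 1.149 + 4.655 + 1.281) / 9
R_bar = 27.288 / 9 = 3.032
sigma_hat = R_bar / d2 = 3.032 / 2.534 = 1.1965

1.1965


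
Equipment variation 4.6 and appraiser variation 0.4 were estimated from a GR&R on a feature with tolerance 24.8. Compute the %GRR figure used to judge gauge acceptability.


GRR = sqrt(EV^2 + AV^2) = sqrt(4.6^2 + 0.4^2) = 4.6173586
%GRR = GRR / tol * 100 = 4.6173586 / 24.8 * 100
%GRR = 18.6184

18.6184


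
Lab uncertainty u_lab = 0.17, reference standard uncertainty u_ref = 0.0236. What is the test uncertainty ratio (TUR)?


TUR = u_lab / u_ref
= 0.17 / 0.0236
= 7.2034

7.2034


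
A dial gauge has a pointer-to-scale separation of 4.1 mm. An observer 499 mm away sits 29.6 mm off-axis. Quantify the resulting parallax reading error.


error = h * offset / d
= 4.1 * 29.6 / 499
= 0.2432

0.2432


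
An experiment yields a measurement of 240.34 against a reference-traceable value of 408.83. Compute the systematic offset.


Systematic error = measured - true
= 240.34 - 408.83
= -168.4900

-168.4900


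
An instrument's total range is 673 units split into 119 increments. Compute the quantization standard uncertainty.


resolution = range / divisions
resolution = 673 / 119 = 5.6554622
u_res = resolution / (2*sqrt(3))
u_res = 5.6554622 / 3.4641016
u_res = 1.6326

1.6326


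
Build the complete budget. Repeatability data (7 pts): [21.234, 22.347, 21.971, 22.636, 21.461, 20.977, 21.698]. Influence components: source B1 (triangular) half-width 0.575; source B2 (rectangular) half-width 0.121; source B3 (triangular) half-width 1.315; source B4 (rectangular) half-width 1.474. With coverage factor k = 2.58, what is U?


mean = (21.234 + 22.347 + 21.971 + 22.636 + 21.461 + 20.977 + 21.698) / 7 = 21.76057143
s = sqrt(sum((x - mean)^2)/(n-1)) = 0.59714232
u_A = s / sqrt(n) = 0.59714232 / sqrt(7) = 0.22569858
u_B1 = 0.575 / sqrt(6) = 0.23474277
u_B2 = 0.121 / sqrt(3) = 0.069859383
u_B3 = 1.315 / sqrt(6) = 0.5368465
u_B4 = 1.474 / sqrt(3) = 0.8510143
uc = sqrt(0.22569858^2 + 0.23474277^2 + 0.069859383^2 + 0.5368465^2 + 0.8510143^2) = 1.0598839
U = k * uc = 2.58 * 1.0598839
U = 2.7345

2.7345


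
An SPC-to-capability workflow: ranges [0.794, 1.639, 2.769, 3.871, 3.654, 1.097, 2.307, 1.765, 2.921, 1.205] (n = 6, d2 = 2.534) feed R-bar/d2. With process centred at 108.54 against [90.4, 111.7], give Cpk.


R_bar = (0.794 + 1.639 + 2.769 + 3.871 + 3.654 + 1.097 + 2.307 + 1.765 + 2.921 + 1.205) / 10 = 2.2022
sigma = R_bar / d2 = 2.2022 / 2.534 = 0.86906077
Cp = (USL - LSL)/(6*sigma) = (111.7 - 90.4)/(6*0.86906077) = 4.0849
Cpu = (111.7 - 108.54)/(3*0.86906077) = 1.2120
Cpl = (108.54 - 90.4)/(3*0.86906077) = 6.9577
Cpk = min(Cpu, Cpl) = 1.2120

1.2120


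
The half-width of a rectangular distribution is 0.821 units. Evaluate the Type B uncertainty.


u_B = half_width / sqrt(3)
u_B = 0.821 / 1.7320508
u_B = 0.4740

0.4740


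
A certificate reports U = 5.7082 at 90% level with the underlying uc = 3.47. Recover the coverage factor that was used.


k = U / uc
k = 5.7082 / 3.47
k = 1.645

1.645


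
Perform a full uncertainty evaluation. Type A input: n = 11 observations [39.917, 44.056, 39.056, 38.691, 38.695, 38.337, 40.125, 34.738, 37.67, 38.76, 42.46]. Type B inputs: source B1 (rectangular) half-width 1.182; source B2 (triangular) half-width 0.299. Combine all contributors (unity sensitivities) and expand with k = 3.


mean = (39.917 + 44.056 + 39.056 + 38.691 + 38.695 + 38.337 + 40.125 + 34.738 + 37.67 + 38.76 + 42.46) / 11 = 39.31863636
s = sqrt(sum((x - mean)^2)/(n-1)) = 2.4320112
u_A = s / sqrt(n) = 2.4320112 / sqrt(11) = 0.73327897
u_B1 = 1.182 / sqrt(3) = 0.68242802
u_B2 = 0.299 / sqrt(6) = 0.12206624
uc = sqrt(0.73327897^2 + 0.68242802^2 + 0.12206624^2) = 1.0091116
U = k * uc = 3 * 1.0091116
U = 3.0273

3.0273


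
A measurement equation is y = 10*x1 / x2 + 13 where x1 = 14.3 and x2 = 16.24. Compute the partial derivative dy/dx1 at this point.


y = 10*x1 / x2 + 13
dy/dx1 = 10/x2
Evaluate at x2 = 16.24: c1 = 10 / 16.24
c1 = 0.6158

0.6158


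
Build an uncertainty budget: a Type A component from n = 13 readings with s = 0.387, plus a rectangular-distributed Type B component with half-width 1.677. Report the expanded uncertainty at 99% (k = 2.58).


u_A = s / sqrt(n) = 0.387 / sqrt(13) = 0.10733449
u_B = half_width / sqrt(3) = 1.677 / sqrt(3) = 0.9682164
uc = sqrt(u_A^2 + u_B^2) = sqrt(0.10733449^2 + 0.9682164^2) = 0.97414767
U = k * uc = 2.58 * 0.97414767
U = 2.5133

2.5133


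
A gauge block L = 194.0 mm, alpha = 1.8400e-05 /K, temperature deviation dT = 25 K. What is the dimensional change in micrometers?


dL = L * alpha * dT
= 194.0 * 1.8400e-05 * 25
= 0.0892400 mm
dL_um = 0.0892400 * 1000 = 89.2400 um

89.2400


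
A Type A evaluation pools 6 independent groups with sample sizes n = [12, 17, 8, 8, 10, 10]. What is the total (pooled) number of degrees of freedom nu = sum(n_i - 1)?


nu = sum_i (n_i - 1)
nu = ((12 - 1) + (17 - 1) + (8 - 1) + (8 - 1) + (10 - 1) + (10 - 1))
nu = 11 + 16 + 7 + 7 + 9 + 9
nu = 59

59


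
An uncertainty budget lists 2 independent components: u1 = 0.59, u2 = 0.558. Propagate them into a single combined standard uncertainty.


uc = sqrt(0.59^2 + 0.558^2)
uc = sqrt(0.659464)
uc = 0.8121

0.8121


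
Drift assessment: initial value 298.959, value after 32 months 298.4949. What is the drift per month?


rate = (v2 - v1) / months
= (298.4949 - 298.959) / 32
= -0.4641 / 32
= -0.0145

-0.0145


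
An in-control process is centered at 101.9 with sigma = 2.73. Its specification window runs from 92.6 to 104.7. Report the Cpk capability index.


Cpu = (USL - mean) / (3*sigma) = (104.7 - 101.9) / (3*2.73) = 0.3419
Cpl = (mean - LSL) / (3*sigma) = (101.9 - 92.6) / (3*2.73) = 1.1355
Cpk = min(Cpu, Cpl) = 0.3419

0.3419


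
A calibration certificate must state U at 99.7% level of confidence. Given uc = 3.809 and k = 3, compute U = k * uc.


U = k * uc
U = 3 * 3.809
U = 11.4270

11.4270


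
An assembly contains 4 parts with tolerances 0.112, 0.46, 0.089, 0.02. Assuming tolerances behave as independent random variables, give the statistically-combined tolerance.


RSS = sqrt(0.112^2 + 0.46^2 + 0.089^2 + 0.02^2)
= sqrt(0.232465)
= 0.4821

0.4821


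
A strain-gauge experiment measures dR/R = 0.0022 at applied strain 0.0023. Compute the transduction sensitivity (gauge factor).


GF = (dR/R) / epsilon
= 0.0022 / 0.0023
= 0.9565

0.9565


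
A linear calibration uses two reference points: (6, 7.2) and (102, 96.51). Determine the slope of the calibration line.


slope = (y2 - y1) / (x2 - x1)
= (96.51 - 7.2) / (102 - 6)
= 89.3100 / 96
= 0.9303

0.9303


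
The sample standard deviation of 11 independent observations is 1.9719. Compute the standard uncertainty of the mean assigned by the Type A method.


u_A = s / sqrt(n)
u_A = 1.9719 / sqrt(11)
u_A = 1.9719 / 3.3166248
u_A = 0.5946

0.5946


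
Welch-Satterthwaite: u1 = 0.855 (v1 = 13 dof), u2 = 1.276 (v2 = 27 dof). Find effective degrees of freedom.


uc = sqrt(u1^2 + u2^2) = sqrt(0.855^2 + 1.276^2) = 1.5359691
v_eff = uc^4 / (u1^4/v1 + u2^4/v2)
= 1.5359691^4 / (0.855^4/13 + 1.276^4/27)
= 5.5658297 / 0.1392911
v_eff = 39.9583

39.9583


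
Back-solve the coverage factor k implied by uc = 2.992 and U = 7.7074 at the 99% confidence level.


k = U / uc
k = 7.7074 / 2.992
k = 2.576

2.576


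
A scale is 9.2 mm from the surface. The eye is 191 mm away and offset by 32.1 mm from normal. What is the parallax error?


error = h * offset / d
= 9.2 * 32.1 / 191
= 1.5462

1.5462


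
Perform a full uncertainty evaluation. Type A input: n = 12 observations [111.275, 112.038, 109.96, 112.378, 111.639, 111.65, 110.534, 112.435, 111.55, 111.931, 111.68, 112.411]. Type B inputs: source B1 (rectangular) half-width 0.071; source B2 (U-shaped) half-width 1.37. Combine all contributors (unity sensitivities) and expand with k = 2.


mean = (111.275 + 112.038 + 109.96 + 112.378 + 111.639 + 111.65 + 110.534 + 112.435 + 111.55 + 111.931 + 111.68 + 112.411) / 12 = 111.6234167
s = sqrt(sum((x - mean)^2)/(n-1)) = 0.75073037
u_A = s / sqrt(n) = 0.75073037 / sqrt(12) = 0.21671719
u_B1 = 0.071 / sqrt(3) = 0.040991869
u_B2 = 1.37 / sqrt(2) = 0.96873629
uc = sqrt(0.21671719^2 + 0.040991869^2 + 0.96873629^2) = 0.99352739
U = k * uc = 2 * 0.99352739
U = 1.9871

1.9871


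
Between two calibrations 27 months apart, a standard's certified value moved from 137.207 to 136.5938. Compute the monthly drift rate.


rate = (v2 - v1) / months
= (136.5938 - 137.207) / 27
= -0.6132 / 27
= -0.0227

-0.0227


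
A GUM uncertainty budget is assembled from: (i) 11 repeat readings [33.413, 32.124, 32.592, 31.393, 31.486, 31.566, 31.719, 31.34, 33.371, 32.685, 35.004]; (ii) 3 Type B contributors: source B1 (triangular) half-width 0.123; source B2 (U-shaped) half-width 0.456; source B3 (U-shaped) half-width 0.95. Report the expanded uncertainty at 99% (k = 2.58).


mean = (33.413 + 32.124 + 32.592 + 31.393 + 31.486 + 31.566 + 31.719 + 31.34 + 33.371 + 32.685 + 35.004) / 11 = 32.42663636
s = sqrt(sum((x - mean)^2)/(n-1)) = 1.1431819
u_A = s / sqrt(n) = 1.1431819 / sqrt(11) = 0.34468231
u_B1 = 0.123 / sqrt(6) = 0.05021454
u_B2 = 0.456 / sqrt(2) = 0.32244069
u_B3 = 0.95 / sqrt(2) = 0.67175144
uc = sqrt(0.34468231^2 + 0.05021454^2 + 0.32244069^2 + 0.67175144^2) = 0.82252379
U = k * uc = 2.58 * 0.82252379
U = 2.1221

2.1221


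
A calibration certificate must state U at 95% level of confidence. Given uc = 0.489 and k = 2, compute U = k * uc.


U = k * uc
U = 2 * 0.489
U = 0.9780

0.9780


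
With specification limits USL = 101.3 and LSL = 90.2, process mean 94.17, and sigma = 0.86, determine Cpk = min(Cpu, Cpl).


Cpu = (USL - mean) / (3*sigma) = (101.3 - 94.17) / (3*0.86) = 2.7636
Cpl = (mean - LSL) / (3*sigma) = (94.17 - 90.2) / (3*0.86) = 1.5388
Cpk = min(Cpu, Cpl) = 1.5388

1.5388


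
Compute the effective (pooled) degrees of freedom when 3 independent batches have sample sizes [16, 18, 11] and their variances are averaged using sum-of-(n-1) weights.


nu = sum_i (n_i - 1)
nu = ((16 - 1) + (18 - 1) + (11 - 1))
nu = 15 + 17 + 10
nu = 42

42


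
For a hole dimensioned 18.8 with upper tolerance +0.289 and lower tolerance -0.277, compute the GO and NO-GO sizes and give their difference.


GO = nominal - lower_tol (smallest hole = maximum material condition)
GO = 18.8 - 0.277 = 18.523
NO-GO = nominal + upper_tol (largest hole = least material condition)
NO-GO = 18.8 + 0.289 = 19.089
spread = NO-GO - GO = 19.089 - 18.523 = 0.5660

0.5660


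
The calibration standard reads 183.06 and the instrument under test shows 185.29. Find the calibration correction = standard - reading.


Correction = standard - reading
= 183.06 - 185.29
= -2.2300

-2.2300


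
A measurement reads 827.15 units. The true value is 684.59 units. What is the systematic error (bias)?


Systematic error = measured - true
= 827.15 - 684.59
= 142.5600

142.5600


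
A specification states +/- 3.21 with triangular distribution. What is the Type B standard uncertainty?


u_B = half_width / sqrt(6)
u_B = 3.21 / 2.4494897
u_B = 1.3105

1.3105


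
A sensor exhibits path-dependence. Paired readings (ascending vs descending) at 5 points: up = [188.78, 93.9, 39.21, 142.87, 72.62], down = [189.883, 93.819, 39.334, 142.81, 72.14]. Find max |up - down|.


|188.78 - 189.883| = 1.1030
|93.9 - 93.819| = 0.0810
|39.21 - 39.334| = 0.1240
|142.87 - 142.81| = 0.0600
|72.62 - 72.14| = 0.4800
hysteresis = max(diffs) = 1.1030

1.1030


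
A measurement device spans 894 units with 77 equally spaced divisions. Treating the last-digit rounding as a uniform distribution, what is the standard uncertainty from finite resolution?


resolution = range / divisions
resolution = 894 / 77 = 11.61039
u_res = resolution / (2*sqrt(3))
u_res = 11.61039 / 3.4641016
u_res = 3.3516

3.3516


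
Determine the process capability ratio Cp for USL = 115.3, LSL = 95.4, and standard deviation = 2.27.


Cp = (USL - LSL) / (6 * sigma)
= (115.3 - 95.4) / (6 * 2.27)
= 19.9000 / 13.6200
= 1.4611

1.4611


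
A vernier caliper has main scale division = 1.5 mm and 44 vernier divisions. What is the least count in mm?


LC = MSD / n_div
= 1.5 / 44
= 0.0341

0.0341


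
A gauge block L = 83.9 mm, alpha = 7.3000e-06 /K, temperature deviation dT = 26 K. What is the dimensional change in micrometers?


dL = L * alpha * dT
= 83.9 * 7.3000e-06 * 26
= 0.0159242 mm
dL_um = 0.0159242 * 1000 = 15.9242 um

15.9242


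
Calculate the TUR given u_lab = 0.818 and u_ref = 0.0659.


TUR = u_lab / u_ref
= 0.818 / 0.0659
= 12.4127

12.4127


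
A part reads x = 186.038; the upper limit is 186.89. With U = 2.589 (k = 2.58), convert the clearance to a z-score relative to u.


u = U / k = 2.589 / 2.58 = 1.0034884
margin = |USL - x| = |186.89 - 186.038| = 0.852
z = margin / u = 0.852 / 1.0034884
z = 0.8490

0.8490


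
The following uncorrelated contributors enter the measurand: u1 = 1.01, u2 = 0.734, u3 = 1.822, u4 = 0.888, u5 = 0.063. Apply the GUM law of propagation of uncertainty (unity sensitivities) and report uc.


uc = sqrt(1.01^2 + 0.734^2 + 1.822^2 + 0.888^2 + 0.063^2)
uc = sqrt(5.671053)
uc = 2.3814

2.3814


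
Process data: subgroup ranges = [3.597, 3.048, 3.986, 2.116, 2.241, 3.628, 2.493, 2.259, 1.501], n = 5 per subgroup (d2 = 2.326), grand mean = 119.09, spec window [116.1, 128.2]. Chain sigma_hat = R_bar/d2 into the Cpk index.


R_bar = (3.597 + 3.048 + 3.986 + 2.116 + 2.241 + 3.628 + 2.493 + 2.259 + 1.501) / 9 = 2.7632222
sigma = R_bar / d2 = 2.7632222 / 2.326 = 1.1879717
Cp = (USL - LSL)/(6*sigma) = (128.2 - 116.1)/(6*1.1879717) = 1.6976
Cpu = (128.2 - 119.09)/(3*1.1879717) = 2.5562
Cpl = (119.09 - 116.1)/(3*1.1879717) = 0.8390
Cpk = min(Cpu, Cpl) = 0.8390

0.8390
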